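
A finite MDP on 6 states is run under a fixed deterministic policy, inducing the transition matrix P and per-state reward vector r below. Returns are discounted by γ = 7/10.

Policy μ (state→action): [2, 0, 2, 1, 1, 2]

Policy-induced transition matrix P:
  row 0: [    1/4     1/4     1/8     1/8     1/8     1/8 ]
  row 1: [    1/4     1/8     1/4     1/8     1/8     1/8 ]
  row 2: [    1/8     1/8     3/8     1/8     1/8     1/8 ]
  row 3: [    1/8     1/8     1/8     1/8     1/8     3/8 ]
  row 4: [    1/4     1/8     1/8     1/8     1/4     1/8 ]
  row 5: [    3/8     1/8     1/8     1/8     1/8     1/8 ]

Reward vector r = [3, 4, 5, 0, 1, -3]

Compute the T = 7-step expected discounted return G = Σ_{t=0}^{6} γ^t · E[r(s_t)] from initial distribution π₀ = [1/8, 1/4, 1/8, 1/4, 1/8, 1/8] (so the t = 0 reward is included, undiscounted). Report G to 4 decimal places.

G = 5.5967

t=0: π = [0.1250, 0.2500, 0.1250, 0.2500, 0.1250, 0.1250], E[r] = 1.7500, γ^t·E[r] = 1.750000, running G = 1.750000
t=1: π = [0.2188, 0.1406, 0.1875, 0.1250, 0.1406, 0.1875], E[r] = 1.7344, γ^t·E[r] = 1.214063, running G = 2.964063
t=2: π = [0.2344, 0.1523, 0.1895, 0.1250, 0.1426, 0.1563], E[r] = 1.9336, γ^t·E[r] = 0.947461, running G = 3.911523
t=3: π = [0.2302, 0.1543, 0.1914, 0.1250, 0.1428, 0.1563], E[r] = 1.9390, γ^t·E[r] = 0.665065, running G = 4.576588
t=4: π = [0.2300, 0.1538, 0.1921, 0.1250, 0.1429, 0.1563], E[r] = 1.9398, γ^t·E[r] = 0.465758, running G = 5.042346
t=5: π = [0.2299, 0.1537, 0.1923, 0.1250, 0.1429, 0.1563], E[r] = 1.9400, γ^t·E[r] = 0.326064, running G = 5.368410
t=6: π = [0.2299, 0.1537, 0.1923, 0.1250, 0.1429, 0.1563], E[r] = 1.9401, γ^t·E[r] = 0.228249, running G = 5.596660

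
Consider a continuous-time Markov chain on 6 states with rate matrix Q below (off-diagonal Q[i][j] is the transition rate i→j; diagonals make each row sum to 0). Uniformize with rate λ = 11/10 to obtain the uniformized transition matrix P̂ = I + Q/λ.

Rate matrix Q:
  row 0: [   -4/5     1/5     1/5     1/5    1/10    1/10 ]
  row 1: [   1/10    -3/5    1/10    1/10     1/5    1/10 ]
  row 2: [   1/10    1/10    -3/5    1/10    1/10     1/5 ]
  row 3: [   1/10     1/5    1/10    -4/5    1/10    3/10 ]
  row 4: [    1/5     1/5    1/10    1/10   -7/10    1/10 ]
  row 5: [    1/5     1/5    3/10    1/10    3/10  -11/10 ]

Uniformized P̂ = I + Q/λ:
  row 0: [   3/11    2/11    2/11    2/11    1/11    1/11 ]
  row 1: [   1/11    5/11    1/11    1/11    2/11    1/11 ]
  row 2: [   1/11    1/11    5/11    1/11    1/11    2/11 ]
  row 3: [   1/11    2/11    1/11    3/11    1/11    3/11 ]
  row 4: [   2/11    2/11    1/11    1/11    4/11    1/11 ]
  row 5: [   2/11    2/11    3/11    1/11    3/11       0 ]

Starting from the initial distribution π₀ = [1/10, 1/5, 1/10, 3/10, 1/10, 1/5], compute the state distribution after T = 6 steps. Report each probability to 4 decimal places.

π = [0.1449, 0.2253, 0.1980, 0.1272, 0.1835, 0.1210]

t=0: π = [0.1000, 0.2000, 0.1000, 0.3000, 0.1000, 0.2000]
t=1: π = [0.1364, 0.2273, 0.1727, 0.1545, 0.1727, 0.1364]
t=2: π = [0.1438, 0.2281, 0.1909, 0.1314, 0.1835, 0.1223]
t=3: π = [0.1449, 0.2267, 0.1956, 0.1279, 0.1839, 0.1210]
t=4: π = [0.1450, 0.2259, 0.1972, 0.1273, 0.1837, 0.1209]
t=5: π = [0.1450, 0.2255, 0.1978, 0.1272, 0.1835, 0.1210]
t=6: π = [0.1449, 0.2253, 0.1980, 0.1272, 0.1835, 0.1210]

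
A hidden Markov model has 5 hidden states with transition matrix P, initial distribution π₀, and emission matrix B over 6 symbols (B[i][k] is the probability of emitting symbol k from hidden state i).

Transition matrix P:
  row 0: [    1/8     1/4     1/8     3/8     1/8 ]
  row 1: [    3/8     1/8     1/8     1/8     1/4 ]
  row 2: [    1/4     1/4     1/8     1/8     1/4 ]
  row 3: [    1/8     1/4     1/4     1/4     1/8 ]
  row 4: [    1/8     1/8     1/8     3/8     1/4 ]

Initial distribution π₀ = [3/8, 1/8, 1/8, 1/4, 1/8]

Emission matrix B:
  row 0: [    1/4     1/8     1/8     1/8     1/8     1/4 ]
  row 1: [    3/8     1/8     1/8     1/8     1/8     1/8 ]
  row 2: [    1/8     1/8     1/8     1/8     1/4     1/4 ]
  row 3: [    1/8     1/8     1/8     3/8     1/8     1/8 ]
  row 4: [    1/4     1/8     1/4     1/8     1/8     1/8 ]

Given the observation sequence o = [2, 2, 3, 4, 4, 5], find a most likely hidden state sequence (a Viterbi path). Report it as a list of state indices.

t=0: δ = [4.688e-02, 1.562e-02, 1.562e-02, 3.125e-02, 3.125e-02]  (obs o_0=2)
t=1: δ = [7.324e-04, 1.465e-03, 9.766e-04, 2.197e-03, 1.953e-03]  ψ = [0, 0, 3, 0, 4]  (obs o_1=2)
t=2: δ = [6.866e-05, 6.866e-05, 6.866e-05, 2.747e-04, 6.104e-05]  ψ = [1, 3, 3, 4, 4]  (obs o_2=3)
t=3: δ = [4.292e-06, 8.583e-06, 1.717e-05, 8.583e-06, 4.292e-06]  ψ = [3, 3, 3, 3, 3]  (obs o_3=4)
t=4: δ = [5.364e-07, 5.364e-07, 5.364e-07, 2.682e-07, 5.364e-07]  ψ = [2, 2, 2, 2, 2]  (obs o_4=4)
t=5: δ = [5.029e-08, 1.676e-08, 1.676e-08, 2.515e-08, 1.676e-08]  ψ = [1, 0, 0, 0, 1]  (obs o_5=5)
backtrack: best end state = 0; path = [4, 4, 3, 2, 1, 0]

path = [4, 4, 3, 2, 1, 0]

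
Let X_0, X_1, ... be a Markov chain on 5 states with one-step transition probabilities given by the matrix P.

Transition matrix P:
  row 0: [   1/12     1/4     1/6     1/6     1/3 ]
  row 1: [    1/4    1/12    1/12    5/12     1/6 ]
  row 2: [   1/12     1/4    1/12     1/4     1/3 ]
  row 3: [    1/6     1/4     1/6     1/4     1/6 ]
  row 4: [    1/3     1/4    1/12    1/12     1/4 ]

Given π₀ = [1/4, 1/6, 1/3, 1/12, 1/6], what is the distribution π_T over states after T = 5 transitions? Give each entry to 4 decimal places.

π = [0.1980, 0.2143, 0.1190, 0.2293, 0.2395]

t=0: π = [0.2500, 0.1667, 0.3333, 0.0833, 0.1667]
t=1: π = [0.1597, 0.2222, 0.1111, 0.2292, 0.2778]
t=2: π = [0.2089, 0.2130, 0.1157, 0.2274, 0.2350]
t=3: π = [0.1965, 0.2145, 0.1197, 0.2289, 0.2404]
t=4: π = [0.1983, 0.2142, 0.1188, 0.2293, 0.2394]
t=5: π = [0.1980, 0.2143, 0.1190, 0.2293, 0.2395]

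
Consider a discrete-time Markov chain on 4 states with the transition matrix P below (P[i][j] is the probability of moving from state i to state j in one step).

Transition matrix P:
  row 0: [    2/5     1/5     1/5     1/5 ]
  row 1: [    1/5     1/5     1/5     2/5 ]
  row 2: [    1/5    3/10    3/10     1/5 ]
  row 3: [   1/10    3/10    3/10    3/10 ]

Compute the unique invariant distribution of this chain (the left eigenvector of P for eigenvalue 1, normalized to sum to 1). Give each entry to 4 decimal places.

Balance equations π_j = Σ_i π_i·P[i][j]:
  π_0 = 2/5·π_0 + 1/5·π_1 + 1/5·π_2 + 1/10·π_3
  π_1 = 1/5·π_0 + 1/5·π_1 + 3/10·π_2 + 3/10·π_3
  π_2 = 1/5·π_0 + 1/5·π_1 + 3/10·π_2 + 3/10·π_3
  normalize: π_0 + π_1 + π_2 + π_3 = 1
Solving the linear system gives exactly π = [17/79, 20/79, 20/79, 22/79].

π = [0.2152, 0.2532, 0.2532, 0.2785]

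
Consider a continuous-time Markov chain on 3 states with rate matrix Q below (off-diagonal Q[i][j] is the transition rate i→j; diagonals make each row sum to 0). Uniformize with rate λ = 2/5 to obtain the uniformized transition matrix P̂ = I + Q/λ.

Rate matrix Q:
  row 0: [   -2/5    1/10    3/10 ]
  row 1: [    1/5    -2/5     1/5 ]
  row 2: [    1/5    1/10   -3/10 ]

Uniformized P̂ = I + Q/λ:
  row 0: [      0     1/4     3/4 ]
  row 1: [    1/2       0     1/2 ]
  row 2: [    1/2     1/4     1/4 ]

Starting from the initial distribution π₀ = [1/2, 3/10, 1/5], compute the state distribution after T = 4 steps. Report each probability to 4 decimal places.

π = [0.3438, 0.2004, 0.4559]

t=0: π = [0.5000, 0.3000, 0.2000]
t=1: π = [0.2500, 0.1750, 0.5750]
t=2: π = [0.3750, 0.2063, 0.4188]
t=3: π = [0.3125, 0.1984, 0.4891]
t=4: π = [0.3438, 0.2004, 0.4559]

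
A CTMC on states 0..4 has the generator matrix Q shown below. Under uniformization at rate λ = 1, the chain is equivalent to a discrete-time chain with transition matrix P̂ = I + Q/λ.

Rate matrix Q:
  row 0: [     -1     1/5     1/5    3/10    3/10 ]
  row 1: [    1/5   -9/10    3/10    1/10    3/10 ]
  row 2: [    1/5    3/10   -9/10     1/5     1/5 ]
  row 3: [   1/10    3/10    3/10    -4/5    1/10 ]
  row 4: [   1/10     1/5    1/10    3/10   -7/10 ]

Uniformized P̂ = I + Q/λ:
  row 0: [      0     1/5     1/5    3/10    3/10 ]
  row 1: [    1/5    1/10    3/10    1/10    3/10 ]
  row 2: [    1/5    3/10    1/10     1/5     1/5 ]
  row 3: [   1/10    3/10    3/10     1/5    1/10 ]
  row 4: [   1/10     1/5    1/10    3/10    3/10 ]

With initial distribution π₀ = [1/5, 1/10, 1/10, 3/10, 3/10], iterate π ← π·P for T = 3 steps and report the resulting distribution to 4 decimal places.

π = [0.1292, 0.2193, 0.1995, 0.2144, 0.2376]

t=0: π = [0.2000, 0.1000, 0.1000, 0.3000, 0.3000]
t=1: π = [0.1000, 0.2300, 0.2000, 0.2400, 0.2300]
t=2: π = [0.1330, 0.2210, 0.2040, 0.2100, 0.2320]
t=3: π = [0.1292, 0.2193, 0.1995, 0.2144, 0.2376]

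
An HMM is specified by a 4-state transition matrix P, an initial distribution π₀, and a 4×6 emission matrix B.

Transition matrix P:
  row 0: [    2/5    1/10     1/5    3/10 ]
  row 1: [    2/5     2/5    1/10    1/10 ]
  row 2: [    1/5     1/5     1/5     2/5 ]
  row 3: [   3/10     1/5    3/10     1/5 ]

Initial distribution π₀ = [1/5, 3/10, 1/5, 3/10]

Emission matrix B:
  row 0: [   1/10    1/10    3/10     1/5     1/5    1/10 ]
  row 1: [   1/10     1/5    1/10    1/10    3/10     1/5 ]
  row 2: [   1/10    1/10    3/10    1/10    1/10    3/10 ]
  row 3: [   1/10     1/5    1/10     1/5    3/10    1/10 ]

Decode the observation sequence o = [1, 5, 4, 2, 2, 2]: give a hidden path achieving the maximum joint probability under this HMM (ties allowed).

path = [1, 1, 1, 0, 0, 0]

t=0: δ = [2.000e-02, 6.000e-02, 2.000e-02, 6.000e-02]  (obs o_0=1)
t=1: δ = [2.400e-03, 4.800e-03, 5.400e-03, 1.200e-03]  ψ = [1, 1, 3, 3]  (obs o_1=5)
t=2: δ = [3.840e-04, 5.760e-04, 1.080e-04, 6.480e-04]  ψ = [1, 1, 2, 2]  (obs o_2=4)
t=3: δ = [6.912e-05, 2.304e-05, 5.832e-05, 1.296e-05]  ψ = [1, 1, 3, 3]  (obs o_3=2)
t=4: δ = [8.294e-06, 1.166e-06, 4.147e-06, 2.333e-06]  ψ = [0, 2, 0, 2]  (obs o_4=2)
t=5: δ = [9.953e-07, 8.294e-08, 4.977e-07, 2.488e-07]  ψ = [0, 0, 0, 0]  (obs o_5=2)
backtrack: best end state = 0; path = [1, 1, 1, 0, 0, 0]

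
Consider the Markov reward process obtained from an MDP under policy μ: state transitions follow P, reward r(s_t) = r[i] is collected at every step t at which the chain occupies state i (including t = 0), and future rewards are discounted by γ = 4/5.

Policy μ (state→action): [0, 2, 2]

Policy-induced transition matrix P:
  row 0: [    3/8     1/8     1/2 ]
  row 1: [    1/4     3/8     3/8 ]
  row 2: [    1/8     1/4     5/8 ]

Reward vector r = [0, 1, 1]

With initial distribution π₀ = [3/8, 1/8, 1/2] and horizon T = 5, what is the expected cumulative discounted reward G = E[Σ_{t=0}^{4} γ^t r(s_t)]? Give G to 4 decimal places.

t=0: π = [0.3750, 0.1250, 0.5000], E[r] = 0.6250, γ^t·E[r] = 0.625000, running G = 0.625000
t=1: π = [0.2344, 0.2188, 0.5469], E[r] = 0.7656, γ^t·E[r] = 0.612500, running G = 1.237500
t=2: π = [0.2109, 0.2480, 0.5410], E[r] = 0.7891, γ^t·E[r] = 0.505000, running G = 1.742500
t=3: π = [0.2087, 0.2546, 0.5366], E[r] = 0.7913, γ^t·E[r] = 0.405125, running G = 2.147625
t=4: π = [0.2090, 0.2557, 0.5352], E[r] = 0.7910, γ^t·E[r] = 0.323988, running G = 2.471613

G = 2.4716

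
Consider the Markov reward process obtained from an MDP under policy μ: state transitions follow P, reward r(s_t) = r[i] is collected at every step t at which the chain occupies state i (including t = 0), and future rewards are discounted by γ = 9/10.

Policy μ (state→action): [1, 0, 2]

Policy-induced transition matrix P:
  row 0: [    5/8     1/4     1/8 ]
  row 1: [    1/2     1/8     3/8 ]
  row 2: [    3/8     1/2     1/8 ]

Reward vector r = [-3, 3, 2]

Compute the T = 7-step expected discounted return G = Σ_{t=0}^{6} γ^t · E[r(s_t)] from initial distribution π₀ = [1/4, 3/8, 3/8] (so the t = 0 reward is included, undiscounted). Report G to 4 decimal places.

t=0: π = [0.2500, 0.3750, 0.3750], E[r] = 1.1250, γ^t·E[r] = 1.125000, running G = 1.125000
t=1: π = [0.4844, 0.2969, 0.2188], E[r] = -0.1250, γ^t·E[r] = -0.112500, running G = 1.012500
t=2: π = [0.5332, 0.2676, 0.1992], E[r] = -0.3984, γ^t·E[r] = -0.322734, running G = 0.689766
t=3: π = [0.5417, 0.2664, 0.1919], E[r] = -0.4424, γ^t·E[r] = -0.322497, running G = 0.367269
t=4: π = [0.5437, 0.2647, 0.1916], E[r] = -0.4540, γ^t·E[r] = -0.297856, running G = 0.069413
t=5: π = [0.5440, 0.2648, 0.1912], E[r] = -0.4553, γ^t·E[r] = -0.268836, running G = -0.199424
t=6: π = [0.5441, 0.2647, 0.1912], E[r] = -0.4558, γ^t·E[r] = -0.242252, running G = -0.441675

G = -0.4417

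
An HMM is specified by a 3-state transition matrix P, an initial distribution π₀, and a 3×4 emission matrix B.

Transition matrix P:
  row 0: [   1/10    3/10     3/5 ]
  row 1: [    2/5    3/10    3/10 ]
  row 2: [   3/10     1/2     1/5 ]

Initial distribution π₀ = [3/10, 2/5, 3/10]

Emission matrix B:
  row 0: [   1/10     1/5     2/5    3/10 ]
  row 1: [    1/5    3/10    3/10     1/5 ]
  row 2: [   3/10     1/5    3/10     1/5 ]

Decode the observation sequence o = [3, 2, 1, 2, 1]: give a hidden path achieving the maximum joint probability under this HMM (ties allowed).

path = [0, 2, 1, 0, 2]

t=0: δ = [9.000e-02, 8.000e-02, 6.000e-02]  (obs o_0=3)
t=1: δ = [1.280e-02, 9.000e-03, 1.620e-02]  ψ = [1, 2, 0]  (obs o_1=2)
t=2: δ = [9.720e-04, 2.430e-03, 1.536e-03]  ψ = [2, 2, 0]  (obs o_2=1)
t=3: δ = [3.888e-04, 2.304e-04, 2.187e-04]  ψ = [1, 2, 1]  (obs o_3=2)
t=4: δ = [1.843e-05, 3.499e-05, 4.666e-05]  ψ = [1, 0, 0]  (obs o_4=1)
backtrack: best end state = 2; path = [0, 2, 1, 0, 2]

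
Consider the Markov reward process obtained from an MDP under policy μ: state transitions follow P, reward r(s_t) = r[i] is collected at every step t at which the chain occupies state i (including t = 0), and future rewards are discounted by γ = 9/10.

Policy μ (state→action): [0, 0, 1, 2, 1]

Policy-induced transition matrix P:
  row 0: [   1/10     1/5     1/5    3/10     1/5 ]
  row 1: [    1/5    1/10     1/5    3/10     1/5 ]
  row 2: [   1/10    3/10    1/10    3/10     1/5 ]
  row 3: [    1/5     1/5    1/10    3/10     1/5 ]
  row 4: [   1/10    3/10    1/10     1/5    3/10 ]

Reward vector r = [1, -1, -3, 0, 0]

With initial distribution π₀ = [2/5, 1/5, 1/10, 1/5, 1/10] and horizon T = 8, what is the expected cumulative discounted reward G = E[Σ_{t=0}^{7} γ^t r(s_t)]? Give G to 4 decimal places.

G = -2.3824

t=0: π = [0.4000, 0.2000, 0.1000, 0.2000, 0.1000], E[r] = -0.1000, γ^t·E[r] = -0.100000, running G = -0.100000
t=1: π = [0.1400, 0.2000, 0.1600, 0.2900, 0.2100], E[r] = -0.5400, γ^t·E[r] = -0.486000, running G = -0.586000
t=2: π = [0.1490, 0.2170, 0.1340, 0.2790, 0.2210], E[r] = -0.4700, γ^t·E[r] = -0.380700, running G = -0.966700
t=3: π = [0.1496, 0.2138, 0.1366, 0.2779, 0.2221], E[r] = -0.4740, γ^t·E[r] = -0.345546, running G = -1.312246
t=4: π = [0.1492, 0.2145, 0.1363, 0.2778, 0.2222], E[r] = -0.4743, γ^t·E[r] = -0.311214, running G = -1.623460
t=5: π = [0.1492, 0.2144, 0.1364, 0.2778, 0.2222], E[r] = -0.4743, γ^t·E[r] = -0.280055, running G = -1.903516
t=6: π = [0.1492, 0.2144, 0.1364, 0.2778, 0.2222], E[r] = -0.4743, γ^t·E[r] = -0.252057, running G = -2.155573
t=7: π = [0.1492, 0.2144, 0.1364, 0.2778, 0.2222], E[r] = -0.4743, γ^t·E[r] = -0.226851, running G = -2.382423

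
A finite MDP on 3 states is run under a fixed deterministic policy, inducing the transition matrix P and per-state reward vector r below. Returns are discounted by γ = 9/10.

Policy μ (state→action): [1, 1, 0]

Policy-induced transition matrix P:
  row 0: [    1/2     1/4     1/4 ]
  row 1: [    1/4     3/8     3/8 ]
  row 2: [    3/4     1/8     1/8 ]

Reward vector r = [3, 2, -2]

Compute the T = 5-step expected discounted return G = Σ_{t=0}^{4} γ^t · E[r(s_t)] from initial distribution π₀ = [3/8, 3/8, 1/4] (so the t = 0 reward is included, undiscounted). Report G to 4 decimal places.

G = 5.9333

t=0: π = [0.3750, 0.3750, 0.2500], E[r] = 1.3750, γ^t·E[r] = 1.375000, running G = 1.375000
t=1: π = [0.4688, 0.2656, 0.2656], E[r] = 1.4063, γ^t·E[r] = 1.265625, running G = 2.640625
t=2: π = [0.5000, 0.2500, 0.2500], E[r] = 1.5000, γ^t·E[r] = 1.215000, running G = 3.855625
t=3: π = [0.5000, 0.2500, 0.2500], E[r] = 1.5000, γ^t·E[r] = 1.093500, running G = 4.949125
t=4: π = [0.5000, 0.2500, 0.2500], E[r] = 1.5000, γ^t·E[r] = 0.984150, running G = 5.933275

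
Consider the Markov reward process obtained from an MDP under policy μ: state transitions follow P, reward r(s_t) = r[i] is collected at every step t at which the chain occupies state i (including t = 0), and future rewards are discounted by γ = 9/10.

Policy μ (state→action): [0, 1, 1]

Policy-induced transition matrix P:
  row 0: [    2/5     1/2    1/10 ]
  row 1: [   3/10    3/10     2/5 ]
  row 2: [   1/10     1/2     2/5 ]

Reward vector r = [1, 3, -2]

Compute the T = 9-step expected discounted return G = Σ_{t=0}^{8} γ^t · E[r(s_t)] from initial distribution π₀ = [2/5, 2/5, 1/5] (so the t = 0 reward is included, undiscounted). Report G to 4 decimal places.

G = 5.8100

t=0: π = [0.4000, 0.4000, 0.2000], E[r] = 1.2000, γ^t·E[r] = 1.200000, running G = 1.200000
t=1: π = [0.3000, 0.4200, 0.2800], E[r] = 1.0000, γ^t·E[r] = 0.900000, running G = 2.100000
t=2: π = [0.2740, 0.4160, 0.3100], E[r] = 0.9020, γ^t·E[r] = 0.730620, running G = 2.830620
t=3: π = [0.2654, 0.4168, 0.3178], E[r] = 0.8802, γ^t·E[r] = 0.641666, running G = 3.472286
t=4: π = [0.2630, 0.4166, 0.3204], E[r] = 0.8721, γ^t·E[r] = 0.572211, running G = 4.044497
t=5: π = [0.2622, 0.4167, 0.3211], E[r] = 0.8700, γ^t·E[r] = 0.513742, running G = 4.558239
t=6: π = [0.2620, 0.4167, 0.3213], E[r] = 0.8693, γ^t·E[r] = 0.461998, running G = 5.020237
t=7: π = [0.2619, 0.4167, 0.3214], E[r] = 0.8691, γ^t·E[r] = 0.415704, running G = 5.435941
t=8: π = [0.2619, 0.4167, 0.3214], E[r] = 0.8691, γ^t·E[r] = 0.374108, running G = 5.810049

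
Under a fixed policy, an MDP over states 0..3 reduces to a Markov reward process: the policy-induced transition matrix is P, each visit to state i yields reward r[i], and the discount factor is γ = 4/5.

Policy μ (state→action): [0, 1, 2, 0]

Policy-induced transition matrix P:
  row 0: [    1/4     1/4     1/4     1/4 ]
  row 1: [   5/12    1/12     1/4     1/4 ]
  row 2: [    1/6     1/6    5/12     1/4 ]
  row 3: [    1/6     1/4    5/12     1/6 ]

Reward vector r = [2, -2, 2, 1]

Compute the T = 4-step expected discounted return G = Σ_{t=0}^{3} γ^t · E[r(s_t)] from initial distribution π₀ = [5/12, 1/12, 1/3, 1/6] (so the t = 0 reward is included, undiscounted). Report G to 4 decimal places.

t=0: π = [0.4167, 0.0833, 0.3333, 0.1667], E[r] = 1.5000, γ^t·E[r] = 1.500000, running G = 1.500000
t=1: π = [0.2222, 0.2083, 0.3333, 0.2361], E[r] = 0.9306, γ^t·E[r] = 0.744444, running G = 2.244444
t=2: π = [0.2373, 0.1875, 0.3449, 0.2303], E[r] = 1.0197, γ^t·E[r] = 0.652593, running G = 2.897037
t=3: π = [0.2333, 0.1900, 0.3459, 0.2308], E[r] = 1.0092, γ^t·E[r] = 0.516691, running G = 3.413728

G = 3.4137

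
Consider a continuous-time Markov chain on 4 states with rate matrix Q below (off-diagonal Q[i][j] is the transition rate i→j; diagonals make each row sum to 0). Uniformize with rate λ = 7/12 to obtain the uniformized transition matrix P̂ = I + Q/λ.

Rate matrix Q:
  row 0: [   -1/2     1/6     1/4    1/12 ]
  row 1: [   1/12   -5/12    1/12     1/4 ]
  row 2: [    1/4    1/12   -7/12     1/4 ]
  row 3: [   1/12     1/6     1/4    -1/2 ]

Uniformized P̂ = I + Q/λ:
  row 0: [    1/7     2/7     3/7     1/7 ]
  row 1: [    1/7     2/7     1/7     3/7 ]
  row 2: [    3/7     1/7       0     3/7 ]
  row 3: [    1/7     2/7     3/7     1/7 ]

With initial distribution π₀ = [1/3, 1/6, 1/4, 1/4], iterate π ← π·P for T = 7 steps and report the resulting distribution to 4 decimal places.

t=0: π = [0.3333, 0.1667, 0.2500, 0.2500]
t=1: π = [0.2143, 0.2500, 0.2738, 0.2619]
t=2: π = [0.2211, 0.2466, 0.2398, 0.2925]
t=3: π = [0.2114, 0.2515, 0.2553, 0.2818]
t=4: π = [0.2158, 0.2492, 0.2473, 0.2877]
t=5: π = [0.2135, 0.2504, 0.2514, 0.2847]
t=6: π = [0.2147, 0.2498, 0.2493, 0.2862]
t=7: π = [0.2141, 0.2501, 0.2504, 0.2855]

π = [0.2141, 0.2501, 0.2504, 0.2855]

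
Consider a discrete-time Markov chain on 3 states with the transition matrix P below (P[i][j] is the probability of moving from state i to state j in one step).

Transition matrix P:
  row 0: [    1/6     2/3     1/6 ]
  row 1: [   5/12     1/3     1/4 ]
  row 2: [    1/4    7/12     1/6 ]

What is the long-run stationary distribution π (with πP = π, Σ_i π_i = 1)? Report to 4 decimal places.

π = [0.3057, 0.4870, 0.2073]

Balance equations π_j = Σ_i π_i·P[i][j]:
  π_0 = 1/6·π_0 + 5/12·π_1 + 1/4·π_2
  π_1 = 2/3·π_0 + 1/3·π_1 + 7/12·π_2
  normalize: π_0 + π_1 + π_2 = 1
Solving the linear system gives exactly π = [59/193, 94/193, 40/193].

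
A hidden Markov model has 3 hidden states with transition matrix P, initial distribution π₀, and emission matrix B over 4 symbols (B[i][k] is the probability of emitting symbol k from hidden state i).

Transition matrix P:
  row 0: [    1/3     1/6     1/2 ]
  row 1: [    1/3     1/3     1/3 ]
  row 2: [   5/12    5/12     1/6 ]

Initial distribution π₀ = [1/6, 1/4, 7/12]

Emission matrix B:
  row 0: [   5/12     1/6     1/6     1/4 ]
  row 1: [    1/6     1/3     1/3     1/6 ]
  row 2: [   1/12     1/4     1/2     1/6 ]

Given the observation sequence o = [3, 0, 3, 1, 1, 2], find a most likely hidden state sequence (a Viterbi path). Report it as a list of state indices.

t=0: δ = [4.167e-02, 4.167e-02, 9.722e-02]  (obs o_0=3)
t=1: δ = [1.688e-02, 6.752e-03, 1.736e-03]  ψ = [2, 2, 0]  (obs o_1=0)
t=2: δ = [1.407e-03, 4.689e-04, 1.407e-03]  ψ = [0, 0, 0]  (obs o_2=3)
t=3: δ = [9.768e-05, 1.954e-04, 1.758e-04]  ψ = [2, 2, 0]  (obs o_3=1)
t=4: δ = [1.221e-05, 2.442e-05, 1.628e-05]  ψ = [2, 2, 1]  (obs o_4=1)
t=5: δ = [1.357e-06, 2.713e-06, 4.070e-06]  ψ = [1, 1, 1]  (obs o_5=2)
backtrack: best end state = 2; path = [2, 0, 0, 2, 1, 2]

path = [2, 0, 0, 2, 1, 2]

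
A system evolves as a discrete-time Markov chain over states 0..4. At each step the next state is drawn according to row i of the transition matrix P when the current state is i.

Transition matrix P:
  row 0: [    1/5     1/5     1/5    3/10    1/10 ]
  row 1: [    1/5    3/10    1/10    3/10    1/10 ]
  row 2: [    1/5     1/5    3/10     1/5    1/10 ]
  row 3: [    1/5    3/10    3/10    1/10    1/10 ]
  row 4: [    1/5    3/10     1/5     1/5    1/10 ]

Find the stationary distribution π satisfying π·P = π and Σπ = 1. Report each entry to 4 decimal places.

π = [0.2000, 0.2582, 0.2184, 0.2235, 0.1000]

Balance equations π_j = Σ_i π_i·P[i][j]:
  π_0 = 1/5·π_0 + 1/5·π_1 + 1/5·π_2 + 1/5·π_3 + 1/5·π_4
  π_1 = 1/5·π_0 + 3/10·π_1 + 1/5·π_2 + 3/10·π_3 + 3/10·π_4
  π_2 = 1/5·π_0 + 1/10·π_1 + 3/10·π_2 + 3/10·π_3 + 1/5·π_4
  π_3 = 3/10·π_0 + 3/10·π_1 + 1/5·π_2 + 1/10·π_3 + 1/5·π_4
  normalize: π_0 + π_1 + π_2 + π_3 + π_4 = 1
Solving the linear system gives exactly π = [1/5, 253/980, 107/490, 219/980, 1/10].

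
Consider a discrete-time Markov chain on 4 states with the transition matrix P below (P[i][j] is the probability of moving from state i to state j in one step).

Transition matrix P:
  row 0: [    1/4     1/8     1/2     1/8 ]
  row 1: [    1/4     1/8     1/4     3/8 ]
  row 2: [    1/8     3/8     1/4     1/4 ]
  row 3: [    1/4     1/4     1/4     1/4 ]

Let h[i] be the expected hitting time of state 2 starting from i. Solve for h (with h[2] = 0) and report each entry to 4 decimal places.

First-step conditioning: h[2] = 0; for i ≠ 2, h[i] = 1 + Σ_k P[i][k]·h[k].
  h[0] = 1 + 1/4·h[0] + 1/8·h[1] + 1/8·h[3]
  h[1] = 1 + 1/4·h[0] + 1/8·h[1] + 3/8·h[3]
  h[3] = 1 + 1/4·h[0] + 1/4·h[1] + 1/4·h[3]
Solving the 3×3 linear system over states ≠ 2 gives exactly h = [12/5, 16/5, 0, 16/5] (h[2] = 0 is the target).

h = [2.4000, 3.2000, 0.0000, 3.2000]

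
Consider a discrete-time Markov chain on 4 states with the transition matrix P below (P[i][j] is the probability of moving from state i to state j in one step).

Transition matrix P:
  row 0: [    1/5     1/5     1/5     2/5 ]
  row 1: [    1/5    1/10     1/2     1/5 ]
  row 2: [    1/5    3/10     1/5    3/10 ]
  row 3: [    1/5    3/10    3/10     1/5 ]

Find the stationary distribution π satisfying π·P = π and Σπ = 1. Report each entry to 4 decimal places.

Balance equations π_j = Σ_i π_i·P[i][j]:
  π_0 = 1/5·π_0 + 1/5·π_1 + 1/5·π_2 + 1/5·π_3
  π_1 = 1/5·π_0 + 1/10·π_1 + 3/10·π_2 + 3/10·π_3
  π_2 = 1/5·π_0 + 1/2·π_1 + 1/5·π_2 + 3/10·π_3
  normalize: π_0 + π_1 + π_2 + π_3 = 1
Solving the linear system gives exactly π = [1/5, 7/30, 49/165, 89/330].

π = [0.2000, 0.2333, 0.2970, 0.2697]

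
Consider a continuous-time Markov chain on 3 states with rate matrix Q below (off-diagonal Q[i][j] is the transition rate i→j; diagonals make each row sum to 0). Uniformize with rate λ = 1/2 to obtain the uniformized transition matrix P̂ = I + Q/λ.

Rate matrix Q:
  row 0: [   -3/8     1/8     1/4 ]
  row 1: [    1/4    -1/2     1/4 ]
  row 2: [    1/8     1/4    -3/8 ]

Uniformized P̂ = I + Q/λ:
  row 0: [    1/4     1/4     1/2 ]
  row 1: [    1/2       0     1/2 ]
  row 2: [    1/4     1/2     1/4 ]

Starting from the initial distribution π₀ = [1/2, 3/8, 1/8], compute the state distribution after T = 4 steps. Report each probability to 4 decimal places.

π = [0.3164, 0.2847, 0.3989]

t=0: π = [0.5000, 0.3750, 0.1250]
t=1: π = [0.3438, 0.1875, 0.4688]
t=2: π = [0.2969, 0.3203, 0.3828]
t=3: π = [0.3301, 0.2656, 0.4043]
t=4: π = [0.3164, 0.2847, 0.3989]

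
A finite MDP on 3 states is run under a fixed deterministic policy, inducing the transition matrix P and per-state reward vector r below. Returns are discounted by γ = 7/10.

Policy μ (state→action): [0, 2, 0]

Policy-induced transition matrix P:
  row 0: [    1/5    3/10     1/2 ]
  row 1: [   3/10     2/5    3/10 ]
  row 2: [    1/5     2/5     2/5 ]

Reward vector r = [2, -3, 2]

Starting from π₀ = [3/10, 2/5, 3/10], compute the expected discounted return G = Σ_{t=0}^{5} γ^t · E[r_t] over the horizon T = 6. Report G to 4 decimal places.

G = 0.2529

t=0: π = [0.3000, 0.4000, 0.3000], E[r] = 0.0000, γ^t·E[r] = 0.000000, running G = 0.000000
t=1: π = [0.2400, 0.3700, 0.3900], E[r] = 0.1500, γ^t·E[r] = 0.105000, running G = 0.105000
t=2: π = [0.2370, 0.3760, 0.3870], E[r] = 0.1200, γ^t·E[r] = 0.058800, running G = 0.163800
t=3: π = [0.2376, 0.3763, 0.3861], E[r] = 0.1185, γ^t·E[r] = 0.040646, running G = 0.204446
t=4: π = [0.2376, 0.3762, 0.3861], E[r] = 0.1188, γ^t·E[r] = 0.028524, running G = 0.232969
t=5: π = [0.2376, 0.3762, 0.3861], E[r] = 0.1188, γ^t·E[r] = 0.019969, running G = 0.252939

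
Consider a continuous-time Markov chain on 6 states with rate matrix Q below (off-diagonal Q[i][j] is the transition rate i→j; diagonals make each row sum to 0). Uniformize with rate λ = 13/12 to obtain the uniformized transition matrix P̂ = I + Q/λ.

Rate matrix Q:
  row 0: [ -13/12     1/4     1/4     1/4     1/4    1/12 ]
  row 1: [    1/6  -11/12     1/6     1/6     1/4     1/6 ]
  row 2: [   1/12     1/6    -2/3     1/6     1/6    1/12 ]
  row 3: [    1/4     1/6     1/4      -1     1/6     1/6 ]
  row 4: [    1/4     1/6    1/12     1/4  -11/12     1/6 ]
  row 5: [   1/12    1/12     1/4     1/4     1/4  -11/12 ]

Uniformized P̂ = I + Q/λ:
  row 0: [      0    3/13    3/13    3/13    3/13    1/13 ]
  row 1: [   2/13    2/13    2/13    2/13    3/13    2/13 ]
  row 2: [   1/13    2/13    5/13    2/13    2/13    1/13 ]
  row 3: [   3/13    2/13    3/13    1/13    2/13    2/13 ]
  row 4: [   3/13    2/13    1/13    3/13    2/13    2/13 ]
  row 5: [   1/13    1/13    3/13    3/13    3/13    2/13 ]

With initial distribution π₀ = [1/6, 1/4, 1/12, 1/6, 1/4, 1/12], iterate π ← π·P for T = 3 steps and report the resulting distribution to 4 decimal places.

π = [0.1345, 0.1544, 0.2234, 0.1750, 0.1860, 0.1267]

t=0: π = [0.1667, 0.2500, 0.0833, 0.1667, 0.2500, 0.0833]
t=1: π = [0.1474, 0.1603, 0.1859, 0.1795, 0.1923, 0.1346]
t=2: π = [0.1351, 0.1548, 0.2175, 0.1765, 0.1879, 0.1282]
t=3: π = [0.1345, 0.1544, 0.2234, 0.1750, 0.1860, 0.1267]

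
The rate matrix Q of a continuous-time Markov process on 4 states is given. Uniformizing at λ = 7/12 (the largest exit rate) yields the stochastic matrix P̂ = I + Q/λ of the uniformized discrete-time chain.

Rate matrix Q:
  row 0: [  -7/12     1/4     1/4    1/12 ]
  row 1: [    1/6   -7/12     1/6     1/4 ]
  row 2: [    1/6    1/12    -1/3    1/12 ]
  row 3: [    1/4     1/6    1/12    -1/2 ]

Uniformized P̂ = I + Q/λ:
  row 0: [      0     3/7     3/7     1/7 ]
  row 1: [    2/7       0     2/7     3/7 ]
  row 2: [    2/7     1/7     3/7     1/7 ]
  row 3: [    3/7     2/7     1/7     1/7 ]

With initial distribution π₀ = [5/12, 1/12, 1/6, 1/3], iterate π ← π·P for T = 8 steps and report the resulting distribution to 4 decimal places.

t=0: π = [0.4167, 0.0833, 0.1667, 0.3333]
t=1: π = [0.2143, 0.2976, 0.3214, 0.1667]
t=2: π = [0.2483, 0.1854, 0.3384, 0.2279]
t=3: π = [0.2473, 0.2199, 0.3370, 0.1958]
t=4: π = [0.2430, 0.2101, 0.3412, 0.2057]
t=5: π = [0.2457, 0.2117, 0.3398, 0.2029]
t=6: π = [0.2445, 0.2118, 0.3404, 0.2033]
t=7: π = [0.2449, 0.2115, 0.3402, 0.2034]
t=8: π = [0.2448, 0.2117, 0.3403, 0.2033]

π = [0.2448, 0.2117, 0.3403, 0.2033]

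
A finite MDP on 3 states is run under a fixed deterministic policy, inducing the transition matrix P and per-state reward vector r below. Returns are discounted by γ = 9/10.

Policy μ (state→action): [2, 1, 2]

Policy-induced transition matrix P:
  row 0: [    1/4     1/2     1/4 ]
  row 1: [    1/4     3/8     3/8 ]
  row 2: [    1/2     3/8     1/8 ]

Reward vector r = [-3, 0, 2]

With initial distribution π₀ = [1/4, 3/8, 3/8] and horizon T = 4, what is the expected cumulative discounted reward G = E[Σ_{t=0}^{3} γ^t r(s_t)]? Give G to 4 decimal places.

t=0: π = [0.2500, 0.3750, 0.3750], E[r] = 0.0000, γ^t·E[r] = 0.000000, running G = 0.000000
t=1: π = [0.3438, 0.4063, 0.2500], E[r] = -0.5313, γ^t·E[r] = -0.478125, running G = -0.478125
t=2: π = [0.3125, 0.4180, 0.2695], E[r] = -0.3984, γ^t·E[r] = -0.322734, running G = -0.800859
t=3: π = [0.3174, 0.4141, 0.2686], E[r] = -0.4150, γ^t·E[r] = -0.302563, running G = -1.103423

G = -1.1034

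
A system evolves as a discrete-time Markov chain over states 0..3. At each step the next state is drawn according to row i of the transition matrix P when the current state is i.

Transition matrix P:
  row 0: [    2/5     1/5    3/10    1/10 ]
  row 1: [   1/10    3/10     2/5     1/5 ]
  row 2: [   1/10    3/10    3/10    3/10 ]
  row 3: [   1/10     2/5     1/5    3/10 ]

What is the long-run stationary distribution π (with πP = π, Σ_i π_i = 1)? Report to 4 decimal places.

Balance equations π_j = Σ_i π_i·P[i][j]:
  π_0 = 2/5·π_0 + 1/10·π_1 + 1/10·π_2 + 1/10·π_3
  π_1 = 1/5·π_0 + 3/10·π_1 + 3/10·π_2 + 2/5·π_3
  π_2 = 3/10·π_0 + 2/5·π_1 + 3/10·π_2 + 1/5·π_3
  normalize: π_0 + π_1 + π_2 + π_3 = 1
Solving the linear system gives exactly π = [1/7, 219/707, 31/101, 170/707].

π = [0.1429, 0.3098, 0.3069, 0.2405]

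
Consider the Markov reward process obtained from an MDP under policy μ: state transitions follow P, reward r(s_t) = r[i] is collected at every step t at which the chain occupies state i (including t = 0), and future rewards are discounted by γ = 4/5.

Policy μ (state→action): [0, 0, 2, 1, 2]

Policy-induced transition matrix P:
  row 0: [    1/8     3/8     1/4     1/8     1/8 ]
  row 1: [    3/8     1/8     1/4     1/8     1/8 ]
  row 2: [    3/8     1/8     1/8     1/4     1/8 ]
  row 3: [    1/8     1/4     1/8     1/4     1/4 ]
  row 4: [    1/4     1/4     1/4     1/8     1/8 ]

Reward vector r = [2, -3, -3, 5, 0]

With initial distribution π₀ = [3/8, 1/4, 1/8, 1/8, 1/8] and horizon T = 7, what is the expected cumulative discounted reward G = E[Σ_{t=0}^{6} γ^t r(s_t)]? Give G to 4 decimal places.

G = 0.2944

t=0: π = [0.3750, 0.2500, 0.1250, 0.1250, 0.1250], E[r] = 0.2500, γ^t·E[r] = 0.250000, running G = 0.250000
t=1: π = [0.2344, 0.2500, 0.2188, 0.1563, 0.1406], E[r] = -0.1563, γ^t·E[r] = -0.125000, running G = 0.125000
t=2: π = [0.2598, 0.2207, 0.2031, 0.1719, 0.1445], E[r] = 0.1074, γ^t·E[r] = 0.068750, running G = 0.193750
t=3: π = [0.2490, 0.2295, 0.2031, 0.1719, 0.1465], E[r] = 0.0596, γ^t·E[r] = 0.030500, running G = 0.224250
t=4: π = [0.2515, 0.2271, 0.2031, 0.1719, 0.1465], E[r] = 0.0718, γ^t·E[r] = 0.029400, running G = 0.253650
t=5: π = [0.2509, 0.2277, 0.2031, 0.1719, 0.1465], E[r] = 0.0687, γ^t·E[r] = 0.022520, running G = 0.276170
t=6: π = [0.2510, 0.2275, 0.2031, 0.1719, 0.1465], E[r] = 0.0695, γ^t·E[r] = 0.018216, running G = 0.294386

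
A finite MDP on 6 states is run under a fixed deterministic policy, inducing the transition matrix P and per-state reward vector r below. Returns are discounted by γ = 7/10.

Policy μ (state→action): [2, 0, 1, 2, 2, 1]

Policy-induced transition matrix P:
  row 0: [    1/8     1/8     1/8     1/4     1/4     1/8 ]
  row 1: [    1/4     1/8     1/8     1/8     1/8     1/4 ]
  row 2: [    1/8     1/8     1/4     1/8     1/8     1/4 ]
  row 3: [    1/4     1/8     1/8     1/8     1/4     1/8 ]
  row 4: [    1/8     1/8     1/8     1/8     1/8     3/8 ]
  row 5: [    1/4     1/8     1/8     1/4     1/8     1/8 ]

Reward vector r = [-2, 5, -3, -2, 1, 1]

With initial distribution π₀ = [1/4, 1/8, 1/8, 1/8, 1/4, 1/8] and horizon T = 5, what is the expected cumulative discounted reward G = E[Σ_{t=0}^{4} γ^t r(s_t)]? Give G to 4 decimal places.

t=0: π = [0.2500, 0.1250, 0.1250, 0.1250, 0.2500, 0.1250], E[r] = -0.1250, γ^t·E[r] = -0.125000, running G = -0.125000
t=1: π = [0.1719, 0.1250, 0.1406, 0.1719, 0.1719, 0.2188], E[r] = -0.0938, γ^t·E[r] = -0.065625, running G = -0.190625
t=2: π = [0.1895, 0.1250, 0.1426, 0.1738, 0.1680, 0.2012], E[r] = -0.1602, γ^t·E[r] = -0.078477, running G = -0.269102
t=3: π = [0.1875, 0.1250, 0.1428, 0.1738, 0.1704, 0.2004], E[r] = -0.1553, γ^t·E[r] = -0.053259, running G = -0.322360
t=4: π = [0.1874, 0.1250, 0.1429, 0.1735, 0.1702, 0.2011], E[r] = -0.1541, γ^t·E[r] = -0.037003, running G = -0.359363

G = -0.3594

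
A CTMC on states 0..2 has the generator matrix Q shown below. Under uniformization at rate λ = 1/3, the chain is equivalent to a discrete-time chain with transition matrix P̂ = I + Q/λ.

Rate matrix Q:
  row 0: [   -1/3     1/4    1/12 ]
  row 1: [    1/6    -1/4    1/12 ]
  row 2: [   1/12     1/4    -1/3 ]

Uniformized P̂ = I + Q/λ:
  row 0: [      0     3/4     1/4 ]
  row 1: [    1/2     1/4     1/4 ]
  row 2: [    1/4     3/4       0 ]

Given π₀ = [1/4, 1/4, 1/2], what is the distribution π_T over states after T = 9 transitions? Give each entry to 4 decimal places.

t=0: π = [0.2500, 0.2500, 0.5000]
t=1: π = [0.2500, 0.6250, 0.1250]
t=2: π = [0.3438, 0.4375, 0.2188]
t=3: π = [0.2734, 0.5313, 0.1953]
t=4: π = [0.3145, 0.4844, 0.2012]
t=5: π = [0.2925, 0.5078, 0.1997]
t=6: π = [0.3038, 0.4961, 0.2001]
t=7: π = [0.2981, 0.5020, 0.2000]
t=8: π = [0.3010, 0.4990, 0.2000]
t=9: π = [0.2995, 0.5005, 0.2000]

π = [0.2995, 0.5005, 0.2000]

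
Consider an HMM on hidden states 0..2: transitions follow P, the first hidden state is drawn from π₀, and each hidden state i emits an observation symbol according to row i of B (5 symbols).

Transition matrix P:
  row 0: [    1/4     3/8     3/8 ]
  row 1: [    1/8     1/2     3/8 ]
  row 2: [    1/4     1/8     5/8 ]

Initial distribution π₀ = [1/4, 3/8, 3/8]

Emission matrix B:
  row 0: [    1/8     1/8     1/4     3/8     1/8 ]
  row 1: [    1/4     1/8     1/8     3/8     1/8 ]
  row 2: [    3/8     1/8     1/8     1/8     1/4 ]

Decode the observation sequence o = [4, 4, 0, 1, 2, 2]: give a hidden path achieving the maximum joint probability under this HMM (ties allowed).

t=0: δ = [3.125e-02, 4.688e-02, 9.375e-02]  (obs o_0=4)
t=1: δ = [2.930e-03, 2.930e-03, 1.465e-02]  ψ = [2, 1, 2]  (obs o_1=4)
t=2: δ = [4.578e-04, 4.578e-04, 3.433e-03]  ψ = [2, 2, 2]  (obs o_2=0)
t=3: δ = [1.073e-04, 5.364e-05, 2.682e-04]  ψ = [2, 2, 2]  (obs o_3=1)
t=4: δ = [1.676e-05, 5.029e-06, 2.095e-05]  ψ = [2, 0, 2]  (obs o_4=2)
t=5: δ = [1.310e-06, 7.858e-07, 1.637e-06]  ψ = [2, 0, 2]  (obs o_5=2)
backtrack: best end state = 2; path = [2, 2, 2, 2, 2, 2]

path = [2, 2, 2, 2, 2, 2]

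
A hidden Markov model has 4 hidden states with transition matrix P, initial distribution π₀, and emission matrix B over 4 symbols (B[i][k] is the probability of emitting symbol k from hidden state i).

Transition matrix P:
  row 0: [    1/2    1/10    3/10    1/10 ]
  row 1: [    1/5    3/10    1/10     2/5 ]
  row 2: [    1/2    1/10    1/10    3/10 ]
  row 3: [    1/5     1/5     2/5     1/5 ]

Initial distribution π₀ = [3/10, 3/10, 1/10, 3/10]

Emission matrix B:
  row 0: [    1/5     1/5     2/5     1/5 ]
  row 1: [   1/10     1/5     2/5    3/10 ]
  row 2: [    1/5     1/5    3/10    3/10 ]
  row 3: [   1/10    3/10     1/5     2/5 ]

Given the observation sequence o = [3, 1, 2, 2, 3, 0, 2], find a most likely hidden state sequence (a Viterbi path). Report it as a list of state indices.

path = [3, 2, 0, 0, 0, 0, 0]

t=0: δ = [6.000e-02, 9.000e-02, 3.000e-02, 1.200e-01]  (obs o_0=3)
t=1: δ = [6.000e-03, 5.400e-03, 9.600e-03, 1.080e-02]  ψ = [0, 1, 3, 1]  (obs o_1=1)
t=2: δ = [1.920e-03, 8.640e-04, 1.296e-03, 5.760e-04]  ψ = [2, 3, 3, 2]  (obs o_2=2)
t=3: δ = [3.840e-04, 1.037e-04, 1.728e-04, 7.776e-05]  ψ = [0, 1, 0, 2]  (obs o_3=2)
t=4: δ = [3.840e-05, 1.152e-05, 3.456e-05, 2.074e-05]  ψ = [0, 0, 0, 2]  (obs o_4=3)
t=5: δ = [3.840e-06, 4.147e-07, 2.304e-06, 1.037e-06]  ψ = [0, 3, 0, 2]  (obs o_5=0)
t=6: δ = [7.680e-07, 1.536e-07, 3.456e-07, 1.382e-07]  ψ = [0, 0, 0, 2]  (obs o_6=2)
backtrack: best end state = 0; path = [3, 2, 0, 0, 0, 0, 0]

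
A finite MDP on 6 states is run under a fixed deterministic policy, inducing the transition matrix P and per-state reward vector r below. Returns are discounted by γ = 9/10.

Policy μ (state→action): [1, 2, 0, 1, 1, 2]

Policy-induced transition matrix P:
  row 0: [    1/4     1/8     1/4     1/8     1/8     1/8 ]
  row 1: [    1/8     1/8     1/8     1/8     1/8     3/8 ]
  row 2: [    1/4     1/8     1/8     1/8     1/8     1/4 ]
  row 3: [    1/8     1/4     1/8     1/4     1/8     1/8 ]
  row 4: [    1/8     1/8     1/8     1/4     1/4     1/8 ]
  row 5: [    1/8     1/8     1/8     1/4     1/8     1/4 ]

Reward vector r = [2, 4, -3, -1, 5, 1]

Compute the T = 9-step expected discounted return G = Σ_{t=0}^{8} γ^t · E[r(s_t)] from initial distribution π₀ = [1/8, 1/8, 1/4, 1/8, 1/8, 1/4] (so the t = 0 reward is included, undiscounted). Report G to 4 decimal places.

t=0: π = [0.1250, 0.1250, 0.2500, 0.1250, 0.1250, 0.2500], E[r] = 0.7500, γ^t·E[r] = 0.750000, running G = 0.750000
t=1: π = [0.1719, 0.1406, 0.1406, 0.1875, 0.1406, 0.2188], E[r] = 1.2188, γ^t·E[r] = 1.096875, running G = 1.846875
t=2: π = [0.1641, 0.1484, 0.1465, 0.1934, 0.1426, 0.2051], E[r] = 1.2070, γ^t·E[r] = 0.977695, running G = 2.824570
t=3: π = [0.1638, 0.1492, 0.1455, 0.1926, 0.1428, 0.2061], E[r] = 1.2153, γ^t·E[r] = 0.885977, running G = 3.710547
t=4: π = [0.1637, 0.1491, 0.1455, 0.1927, 0.1429, 0.2062], E[r] = 1.2150, γ^t·E[r] = 0.797179, running G = 4.507726
t=5: π = [0.1636, 0.1491, 0.1455, 0.1927, 0.1429, 0.2062], E[r] = 1.2150, γ^t·E[r] = 0.717475, running G = 5.225201
t=6: π = [0.1636, 0.1491, 0.1455, 0.1927, 0.1429, 0.2062], E[r] = 1.2151, γ^t·E[r] = 0.645734, running G = 5.870935
t=7: π = [0.1636, 0.1491, 0.1455, 0.1927, 0.1429, 0.2062], E[r] = 1.2151, γ^t·E[r] = 0.581162, running G = 6.452097
t=8: π = [0.1636, 0.1491, 0.1455, 0.1927, 0.1429, 0.2062], E[r] = 1.2151, γ^t·E[r] = 0.523046, running G = 6.975142

G = 6.9751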